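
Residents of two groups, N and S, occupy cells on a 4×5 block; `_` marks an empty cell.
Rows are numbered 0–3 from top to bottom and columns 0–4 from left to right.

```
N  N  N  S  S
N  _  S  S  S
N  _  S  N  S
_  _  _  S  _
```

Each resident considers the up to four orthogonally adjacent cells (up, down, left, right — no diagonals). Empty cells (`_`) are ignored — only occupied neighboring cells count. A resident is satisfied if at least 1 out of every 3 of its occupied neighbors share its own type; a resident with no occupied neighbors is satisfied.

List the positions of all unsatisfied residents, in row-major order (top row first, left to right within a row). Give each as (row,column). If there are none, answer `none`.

(2,3), (3,3)

(0,0)N 2/2 satisfied
(0,1)N 2/2 satisfied
(0,2)N 1/3 satisfied
(0,3)S 2/3 satisfied
(0,4)S 2/2 satisfied
(1,0)N 2/2 satisfied
(1,2)S 2/3 satisfied
(1,3)S 3/4 satisfied
(1,4)S 3/3 satisfied
(2,0)N 1/1 satisfied
(2,2)S 1/2 satisfied
(2,3)N 0/4 not
(2,4)S 1/2 satisfied
(3,3)S 0/1 not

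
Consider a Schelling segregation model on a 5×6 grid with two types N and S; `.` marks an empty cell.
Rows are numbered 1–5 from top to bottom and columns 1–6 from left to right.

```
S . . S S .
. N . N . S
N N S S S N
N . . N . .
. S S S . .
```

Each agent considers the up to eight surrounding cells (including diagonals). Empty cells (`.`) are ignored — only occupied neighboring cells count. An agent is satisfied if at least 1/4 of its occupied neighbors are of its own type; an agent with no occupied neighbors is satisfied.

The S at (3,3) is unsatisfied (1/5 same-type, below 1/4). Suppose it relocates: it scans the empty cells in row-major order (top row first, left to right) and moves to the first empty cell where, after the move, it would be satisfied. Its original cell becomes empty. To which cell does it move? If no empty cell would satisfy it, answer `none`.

(1,2)

Vacating (3,3). Empty cells in order:
  (1,2): 1/2 same-type → satisfied — stop here.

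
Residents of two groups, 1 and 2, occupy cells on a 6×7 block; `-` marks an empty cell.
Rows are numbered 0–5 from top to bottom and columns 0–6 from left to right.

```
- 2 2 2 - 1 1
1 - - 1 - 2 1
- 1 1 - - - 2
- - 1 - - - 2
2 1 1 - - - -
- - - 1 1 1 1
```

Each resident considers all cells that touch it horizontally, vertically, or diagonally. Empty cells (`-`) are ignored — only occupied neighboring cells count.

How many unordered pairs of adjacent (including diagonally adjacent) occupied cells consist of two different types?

8

Scan each occupied cell's neighbors to the right and below (and the two forward diagonals) so each pair is counted once.
Row 0: 2(0,1)–2(0,2)= 2(0,1)–1(1,0)≠ 2(0,2)–2(0,3)= 2(0,2)–1(1,3)≠ 2(0,3)–1(1,3)≠ 1(0,5)–1(0,6)= 1(0,5)–2(1,5)≠ 1(0,5)–1(1,6)= 1(0,6)–1(1,6)= 1(0,6)–2(1,5)≠  → 5/10 unlike.
Row 1: 1(1,0)–1(2,1)= 1(1,3)–1(2,2)= 2(1,5)–1(1,6)≠ 2(1,5)–2(2,6)= 1(1,6)–2(2,6)≠  → 2/5 unlike.
Row 2: 1(2,1)–1(2,2)= 1(2,1)–1(3,2)= 1(2,2)–1(3,2)= 2(2,6)–2(3,6)=  → 0/4 unlike.
Row 3: 1(3,2)–1(4,2)= 1(3,2)–1(4,1)=  → 0/2 unlike.
Row 4: 2(4,0)–1(4,1)≠ 1(4,1)–1(4,2)= 1(4,2)–1(5,3)=  → 1/3 unlike.
Row 5: 1(5,3)–1(5,4)= 1(5,4)–1(5,5)= 1(5,5)–1(5,6)=  → 0/3 unlike.
Total adjacent occupied pairs: 27; unlike-type pairs: 8.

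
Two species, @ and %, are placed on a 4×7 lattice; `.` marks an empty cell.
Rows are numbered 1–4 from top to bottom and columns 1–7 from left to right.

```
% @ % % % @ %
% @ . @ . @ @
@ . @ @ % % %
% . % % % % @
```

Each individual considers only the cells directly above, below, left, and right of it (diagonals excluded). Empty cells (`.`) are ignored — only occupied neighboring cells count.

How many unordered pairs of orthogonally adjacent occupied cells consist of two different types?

Scan each occupied cell's neighbors to the right and below so each pair is counted once.
From row 1: 6 unlike of 11 pairs (running 6/11).
From row 2: 4 unlike of 6 pairs (running 10/17).
From row 3: 5 unlike of 10 pairs (running 15/27).
From row 4: 1 unlike of 4 pairs (running 16/31).
Total adjacent occupied pairs: 31; unlike-type pairs: 16.

16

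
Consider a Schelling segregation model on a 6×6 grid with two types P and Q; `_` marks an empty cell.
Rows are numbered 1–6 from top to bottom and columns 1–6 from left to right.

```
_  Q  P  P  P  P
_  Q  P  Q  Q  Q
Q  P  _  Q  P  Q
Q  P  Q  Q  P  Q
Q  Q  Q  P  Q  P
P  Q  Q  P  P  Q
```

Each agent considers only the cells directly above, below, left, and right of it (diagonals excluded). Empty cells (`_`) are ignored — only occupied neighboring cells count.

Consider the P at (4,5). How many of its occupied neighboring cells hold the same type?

Occupied neighbors of (4,5): (3,5)=P, (5,5)=Q, (4,4)=Q, (4,6)=Q.
Same type (P): 1 of 4.

1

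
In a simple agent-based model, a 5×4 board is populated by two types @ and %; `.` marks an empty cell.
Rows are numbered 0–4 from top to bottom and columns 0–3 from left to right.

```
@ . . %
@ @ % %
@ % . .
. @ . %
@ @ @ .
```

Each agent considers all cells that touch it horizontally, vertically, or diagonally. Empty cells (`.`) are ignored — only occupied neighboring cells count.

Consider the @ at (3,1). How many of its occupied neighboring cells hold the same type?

4

Occupied neighbors of (3,1): (2,0)=@, (2,1)=%, (4,0)=@, (4,1)=@, (4,2)=@.
Same type (@): 4 of 5.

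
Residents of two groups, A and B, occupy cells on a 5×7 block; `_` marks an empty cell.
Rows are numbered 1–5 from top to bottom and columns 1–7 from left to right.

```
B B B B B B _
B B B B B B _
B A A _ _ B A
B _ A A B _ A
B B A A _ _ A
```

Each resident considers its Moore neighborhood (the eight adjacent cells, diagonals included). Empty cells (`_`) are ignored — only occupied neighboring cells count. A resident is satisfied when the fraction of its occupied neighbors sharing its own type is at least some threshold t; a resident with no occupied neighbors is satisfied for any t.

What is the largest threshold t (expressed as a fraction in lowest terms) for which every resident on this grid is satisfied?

2/7

Row 1: (1,1)B 3/3 · (1,2)B 5/5 · (1,3)B 5/5 · (1,4)B 5/5 · (1,5)B 5/5 · (1,6)B 3/3
Row 2: (2,1)B 4/5 · (2,2)B 6/8 · (2,3)B 5/7 · (2,4)B 5/6 · (2,5)B 6/6 · (2,6)B 4/5
Row 3: (3,1)B 3/4 · (3,2)A 2/7 · (3,3)A 3/6 · (3,6)B 3/5 · (3,7)A 1/3
Row 4: (4,1)B 3/4 · (4,3)A 5/6 · (4,4)A 4/5 · (4,5)B 1/3 · (4,7)A 2/3
Row 5: (5,1)B 2/2 · (5,2)B 2/4 · (5,3)A 3/4 · (5,4)A 3/4 · (5,7)A 1/1
The smallest same-type fraction is 2/7 at (3,2), which reduces to 2/7. Any threshold above that leaves this resident unsatisfied.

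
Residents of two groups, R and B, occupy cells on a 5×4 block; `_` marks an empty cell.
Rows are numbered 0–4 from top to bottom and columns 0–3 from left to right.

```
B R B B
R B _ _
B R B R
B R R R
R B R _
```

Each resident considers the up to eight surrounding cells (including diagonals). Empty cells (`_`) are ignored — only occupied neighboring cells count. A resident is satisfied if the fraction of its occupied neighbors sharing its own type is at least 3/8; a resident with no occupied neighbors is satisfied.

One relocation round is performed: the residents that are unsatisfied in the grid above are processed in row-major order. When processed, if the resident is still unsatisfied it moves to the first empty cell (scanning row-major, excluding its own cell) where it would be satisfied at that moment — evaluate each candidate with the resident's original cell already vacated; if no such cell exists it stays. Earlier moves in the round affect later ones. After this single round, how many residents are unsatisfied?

Initially unsatisfied (in order): (0,0), (0,1), (2,2), (4,0), (4,1).
  (0,0) → (1,2).
  (0,1) → (0,0).
  (2,2) → (0,1).
  (4,0) → (2,2).
  (4,1) → (1,3).
Resulting grid:
R B B B
R B B B
B R R R
B R R R
_ _ R _
Unsatisfied now: (0,0), (3,0).

2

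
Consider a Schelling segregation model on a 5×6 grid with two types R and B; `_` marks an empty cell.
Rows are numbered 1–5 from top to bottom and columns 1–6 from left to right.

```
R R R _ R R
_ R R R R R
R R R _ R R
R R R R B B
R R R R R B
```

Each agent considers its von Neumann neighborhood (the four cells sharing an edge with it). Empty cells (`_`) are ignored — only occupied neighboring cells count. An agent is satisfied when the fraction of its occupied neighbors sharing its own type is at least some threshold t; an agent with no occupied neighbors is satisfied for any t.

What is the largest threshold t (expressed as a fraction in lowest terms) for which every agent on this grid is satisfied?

1/4

Row 1: (1,1)R 1/1 · (1,2)R 3/3 · (1,3)R 2/2 · (1,5)R 2/2 · (1,6)R 2/2
Row 2: (2,2)R 3/3 · (2,3)R 4/4 · (2,4)R 2/2 · (2,5)R 4/4 · (2,6)R 3/3
Row 3: (3,1)R 2/2 · (3,2)R 4/4 · (3,3)R 3/3 · (3,5)R 2/3 · (3,6)R 2/3
Row 4: (4,1)R 3/3 · (4,2)R 4/4 · (4,3)R 4/4 · (4,4)R 2/3 · (4,5)B 1/4 · (4,6)B 2/3
Row 5: (5,1)R 2/2 · (5,2)R 3/3 · (5,3)R 3/3 · (5,4)R 3/3 · (5,5)R 1/3 · (5,6)B 1/2
The smallest same-type fraction is 1/4 at (4,5), which reduces to 1/4. Any threshold above that leaves this agent unsatisfied.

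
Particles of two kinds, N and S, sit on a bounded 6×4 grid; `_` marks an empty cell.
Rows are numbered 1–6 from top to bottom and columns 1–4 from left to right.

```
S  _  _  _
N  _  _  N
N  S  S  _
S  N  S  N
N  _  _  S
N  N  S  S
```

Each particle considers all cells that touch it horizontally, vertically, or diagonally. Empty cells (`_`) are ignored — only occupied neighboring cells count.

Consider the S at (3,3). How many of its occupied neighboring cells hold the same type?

2

Occupied neighbors of (3,3): (2,4)=N, (3,2)=S, (4,2)=N, (4,3)=S, (4,4)=N.
Same type (S): 2 of 5.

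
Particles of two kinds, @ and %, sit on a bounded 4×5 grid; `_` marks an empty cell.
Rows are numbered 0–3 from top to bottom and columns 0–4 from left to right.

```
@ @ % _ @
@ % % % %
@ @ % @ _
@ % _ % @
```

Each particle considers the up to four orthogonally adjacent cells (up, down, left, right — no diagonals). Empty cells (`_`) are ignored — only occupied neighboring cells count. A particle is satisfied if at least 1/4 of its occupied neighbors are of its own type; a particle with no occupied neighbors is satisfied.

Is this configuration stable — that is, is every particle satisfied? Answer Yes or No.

Row 0: (0,0)@ 2/2 ok · (0,1)@ 1/3 ok · (0,2)% 1/2 ok · (0,4)@ 0/1 unhappy
Row 1: (1,0)@ 2/3 ok · (1,1)% 1/4 ok · (1,2)% 4/4 ok · (1,3)% 2/3 ok · (1,4)% 1/2 ok
Row 2: (2,0)@ 3/3 ok · (2,1)@ 1/4 ok · (2,2)% 1/3 ok · (2,3)@ 0/3 unhappy
Row 3: (3,0)@ 1/2 ok · (3,1)% 0/2 unhappy · (3,3)% 0/2 unhappy · (3,4)@ 0/1 unhappy
For instance (0,4) has only 0/1 same-type neighbors, below 1/4.

No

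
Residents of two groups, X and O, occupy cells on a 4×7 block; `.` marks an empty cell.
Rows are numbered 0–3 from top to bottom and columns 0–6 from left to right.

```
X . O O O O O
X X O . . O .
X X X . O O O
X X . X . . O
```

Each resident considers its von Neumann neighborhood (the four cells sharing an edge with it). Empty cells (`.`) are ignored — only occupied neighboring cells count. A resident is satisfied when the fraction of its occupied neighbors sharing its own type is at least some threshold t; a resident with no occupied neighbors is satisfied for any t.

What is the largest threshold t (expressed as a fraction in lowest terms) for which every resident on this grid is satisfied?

Row 0: (0,0)X 1/1 · (0,2)O 2/2 · (0,3)O 2/2 · (0,4)O 2/2 · (0,5)O 3/3 · (0,6)O 1/1
Row 1: (1,0)X 3/3 · (1,1)X 2/3 · (1,2)O 1/3 · (1,5)O 2/2
Row 2: (2,0)X 3/3 · (2,1)X 4/4 · (2,2)X 1/2 · (2,4)O 1/1 · (2,5)O 3/3 · (2,6)O 2/2
Row 3: (3,0)X 2/2 · (3,1)X 2/2 · (3,3)X — no occupied neighbors · (3,6)O 1/1
The smallest same-type fraction is 1/3 at (1,2), which reduces to 1/3. Any threshold above that leaves this resident unsatisfied.

1/3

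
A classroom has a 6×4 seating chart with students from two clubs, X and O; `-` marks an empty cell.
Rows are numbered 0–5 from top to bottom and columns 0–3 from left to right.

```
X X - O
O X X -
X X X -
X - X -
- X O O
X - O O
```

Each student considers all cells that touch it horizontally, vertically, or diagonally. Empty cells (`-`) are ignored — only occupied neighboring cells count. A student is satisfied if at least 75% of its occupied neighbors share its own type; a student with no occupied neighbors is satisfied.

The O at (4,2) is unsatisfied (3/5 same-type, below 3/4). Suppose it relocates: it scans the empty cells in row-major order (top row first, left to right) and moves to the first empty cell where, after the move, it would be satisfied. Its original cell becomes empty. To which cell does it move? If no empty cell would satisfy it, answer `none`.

Vacating (4,2). Empty cells in order:
  (0,2): 1/4 same-type → still unsatisfied.
  (1,3): 1/3 same-type → still unsatisfied.
  (2,3): 0/3 same-type → still unsatisfied.
  (3,1): 0/6 same-type → still unsatisfied.
  (3,3): 1/3 same-type → still unsatisfied.
  (4,0): 0/3 same-type → still unsatisfied.
  (5,1): 1/3 same-type → still unsatisfied.

none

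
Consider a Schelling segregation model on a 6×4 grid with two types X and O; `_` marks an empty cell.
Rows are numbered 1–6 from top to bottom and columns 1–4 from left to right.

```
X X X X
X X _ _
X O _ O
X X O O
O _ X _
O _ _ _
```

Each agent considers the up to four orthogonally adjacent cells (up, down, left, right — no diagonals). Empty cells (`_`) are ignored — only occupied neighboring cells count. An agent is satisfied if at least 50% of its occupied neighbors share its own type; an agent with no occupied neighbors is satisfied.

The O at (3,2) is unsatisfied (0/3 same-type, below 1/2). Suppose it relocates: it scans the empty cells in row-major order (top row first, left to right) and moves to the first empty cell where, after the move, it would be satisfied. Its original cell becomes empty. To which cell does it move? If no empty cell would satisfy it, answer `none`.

(2,4)

Vacating (3,2). Empty cells in order:
  (2,3): 0/2 same-type → still unsatisfied.
  (2,4): 1/2 same-type → satisfied — stop here.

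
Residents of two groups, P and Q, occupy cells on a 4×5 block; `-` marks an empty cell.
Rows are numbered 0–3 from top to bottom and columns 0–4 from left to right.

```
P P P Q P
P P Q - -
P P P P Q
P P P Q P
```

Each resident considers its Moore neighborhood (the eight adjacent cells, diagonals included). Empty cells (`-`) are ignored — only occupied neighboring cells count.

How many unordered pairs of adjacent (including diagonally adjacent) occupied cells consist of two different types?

14

Scan each occupied cell's neighbors to the right and below (and the two forward diagonals) so each pair is counted once.
From row 0: 4 unlike of 12 pairs (running 4/12).
From row 1: 4 unlike of 10 pairs (running 8/22).
From row 2: 4 unlike of 17 pairs (running 12/39).
From row 3: 2 unlike of 4 pairs (running 14/43).
Total adjacent occupied pairs: 43; unlike-type pairs: 14.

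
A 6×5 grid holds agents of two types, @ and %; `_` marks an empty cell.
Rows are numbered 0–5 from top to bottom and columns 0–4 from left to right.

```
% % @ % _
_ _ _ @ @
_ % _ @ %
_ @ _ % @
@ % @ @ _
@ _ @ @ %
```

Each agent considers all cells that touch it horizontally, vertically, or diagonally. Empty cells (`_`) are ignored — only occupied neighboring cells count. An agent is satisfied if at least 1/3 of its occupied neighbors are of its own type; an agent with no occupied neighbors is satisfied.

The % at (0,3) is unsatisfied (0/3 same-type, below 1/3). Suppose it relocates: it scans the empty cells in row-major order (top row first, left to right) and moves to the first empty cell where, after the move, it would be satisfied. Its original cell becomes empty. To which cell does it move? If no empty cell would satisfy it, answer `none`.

Vacating (0,3). Empty cells in order:
  (0,4): 0/2 same-type → still unsatisfied.
  (1,0): 3/3 same-type → satisfied — stop here.

(1,0)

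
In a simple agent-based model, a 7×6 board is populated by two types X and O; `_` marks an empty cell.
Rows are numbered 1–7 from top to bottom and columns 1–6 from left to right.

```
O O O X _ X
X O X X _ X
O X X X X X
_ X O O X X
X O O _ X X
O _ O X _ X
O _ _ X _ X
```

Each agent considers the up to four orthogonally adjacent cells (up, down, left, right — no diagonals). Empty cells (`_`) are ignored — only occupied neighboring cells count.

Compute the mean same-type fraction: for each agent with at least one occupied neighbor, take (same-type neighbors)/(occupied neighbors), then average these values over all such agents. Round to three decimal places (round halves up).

Row 1: (1,1)O 1/2 · (1,2)O 3/3 · (1,3)O 1/3 · (1,4)X 1/2 · (1,6)X 1/1
Row 2: (2,1)X 0/3 · (2,2)O 1/4 · (2,3)X 2/4 · (2,4)X 3/3 · (2,6)X 2/2
Row 3: (3,1)O 0/2 · (3,2)X 2/4 · (3,3)X 3/4 · (3,4)X 3/4 · (3,5)X 3/3 · (3,6)X 3/3
Row 4: (4,2)X 1/3 · (4,3)O 2/4 · (4,4)O 1/3 · (4,5)X 3/4 · (4,6)X 3/3
Row 5: (5,1)X 0/2 · (5,2)O 1/3 · (5,3)O 3/3 · (5,5)X 2/2 · (5,6)X 3/3
Row 6: (6,1)O 1/2 · (6,3)O 1/2 · (6,4)X 1/2 · (6,6)X 2/2
Row 7: (7,1)O 1/1 · (7,4)X 1/1 · (7,6)X 1/1
Sum over 33 agents: 1/2 + 3/3 + 1/3 + 1/2 + 1/1 + 0/3 + 1/4 + 2/4 + 3/3 + 2/2 + 0/2 + 2/4 + 3/4 + 3/4 + 3/3 + 3/3 + 1/3 + 2/4 + 1/3 + 3/4 + 3/3 + 0/2 + 1/3 + 3/3 + 2/2 + 3/3 + 1/2 + 1/2 + 1/2 + 2/2 + 1/1 + 1/1 + 1/1 = 131/6; mean = 131/6 ÷ 33 = 131/198 = 0.661616… → 0.662.

0.662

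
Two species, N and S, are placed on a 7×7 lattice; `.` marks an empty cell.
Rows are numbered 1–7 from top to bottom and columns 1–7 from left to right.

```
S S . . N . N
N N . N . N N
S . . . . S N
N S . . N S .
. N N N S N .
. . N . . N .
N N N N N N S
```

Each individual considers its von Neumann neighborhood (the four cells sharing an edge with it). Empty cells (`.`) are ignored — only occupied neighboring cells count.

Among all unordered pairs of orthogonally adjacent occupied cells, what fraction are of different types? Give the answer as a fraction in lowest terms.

Scan each occupied cell's neighbors to the right and below so each pair is counted once.
Row 1: S(1,1)–S(1,2)= S(1,1)–N(2,1)≠ S(1,2)–N(2,2)≠ N(1,7)–N(2,7)=  → 2/4 unlike.
Row 2: N(2,1)–N(2,2)= N(2,1)–S(3,1)≠ N(2,6)–N(2,7)= N(2,6)–S(3,6)≠ N(2,7)–N(3,7)=  → 2/5 unlike.
Row 3: S(3,1)–N(4,1)≠ S(3,6)–N(3,7)≠ S(3,6)–S(4,6)=  → 2/3 unlike.
Row 4: N(4,1)–S(4,2)≠ S(4,2)–N(5,2)≠ N(4,5)–S(4,6)≠ N(4,5)–S(5,5)≠ S(4,6)–N(5,6)≠  → 5/5 unlike.
Row 5: N(5,2)–N(5,3)= N(5,3)–N(5,4)= N(5,3)–N(6,3)= N(5,4)–S(5,5)≠ S(5,5)–N(5,6)≠ N(5,6)–N(6,6)=  → 2/6 unlike.
Row 6: N(6,3)–N(7,3)= N(6,6)–N(7,6)=  → 0/2 unlike.
Row 7: N(7,1)–N(7,2)= N(7,2)–N(7,3)= N(7,3)–N(7,4)= N(7,4)–N(7,5)= N(7,5)–N(7,6)= N(7,6)–S(7,7)≠  → 1/6 unlike.
Total adjacent occupied pairs: 31; unlike-type pairs: 14.
14/31 is already in lowest terms.

14/31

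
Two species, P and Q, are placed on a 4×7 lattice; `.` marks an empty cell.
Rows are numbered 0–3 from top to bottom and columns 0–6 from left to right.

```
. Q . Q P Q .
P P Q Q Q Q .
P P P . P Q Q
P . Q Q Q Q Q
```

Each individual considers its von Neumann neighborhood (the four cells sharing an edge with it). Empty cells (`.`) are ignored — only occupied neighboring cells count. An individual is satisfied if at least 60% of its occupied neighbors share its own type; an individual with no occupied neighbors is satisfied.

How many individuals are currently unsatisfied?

10

(0,1)Q 0/1 not
(0,3)Q 1/2 not
(0,4)P 0/3 not
(0,5)Q 1/2 not
(1,0)P 2/2 satisfied
(1,1)P 2/4 not
(1,2)Q 1/3 not
(1,3)Q 3/3 satisfied
(1,4)Q 2/4 not
(1,5)Q 3/3 satisfied
(2,0)P 3/3 satisfied
(2,1)P 3/3 satisfied
(2,2)P 1/3 not
(2,4)P 0/3 not
(2,5)Q 3/4 satisfied
(2,6)Q 2/2 satisfied
(3,0)P 1/1 satisfied
(3,2)Q 1/2 not
(3,3)Q 2/2 satisfied
(3,4)Q 2/3 satisfied
(3,5)Q 3/3 satisfied
(3,6)Q 2/2 satisfied
Unsatisfied: (0,1), (0,3), (0,4), (0,5), (1,1), (1,2), (1,4), (2,2), (2,4), (3,2) — 10 in total.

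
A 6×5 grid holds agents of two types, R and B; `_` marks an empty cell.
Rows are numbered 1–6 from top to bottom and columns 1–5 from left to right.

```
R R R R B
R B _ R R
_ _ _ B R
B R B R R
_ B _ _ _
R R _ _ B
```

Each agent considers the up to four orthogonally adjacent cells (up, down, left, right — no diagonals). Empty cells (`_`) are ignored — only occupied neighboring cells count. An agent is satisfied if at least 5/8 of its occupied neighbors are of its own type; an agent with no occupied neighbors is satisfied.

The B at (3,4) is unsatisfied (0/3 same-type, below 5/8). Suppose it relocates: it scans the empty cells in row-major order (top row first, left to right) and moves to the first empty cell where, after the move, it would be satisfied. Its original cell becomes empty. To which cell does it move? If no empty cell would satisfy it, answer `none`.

Vacating (3,4). Empty cells in order:
  (2,3): 1/3 same-type → still unsatisfied.
  (3,1): 1/2 same-type → still unsatisfied.
  (3,2): 1/2 same-type → still unsatisfied.
  (3,3): 1/1 same-type → satisfied — stop here.

(3,3)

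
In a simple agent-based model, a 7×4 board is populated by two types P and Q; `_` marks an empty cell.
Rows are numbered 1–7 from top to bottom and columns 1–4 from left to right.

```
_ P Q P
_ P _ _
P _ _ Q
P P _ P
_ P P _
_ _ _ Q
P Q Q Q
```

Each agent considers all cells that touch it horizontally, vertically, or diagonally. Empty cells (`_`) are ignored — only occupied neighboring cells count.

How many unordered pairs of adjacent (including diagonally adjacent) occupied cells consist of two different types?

6

Scan each occupied cell's neighbors to the right and below (and the two forward diagonals) so each pair is counted once.
Row 1: P(1,2)–Q(1,3)≠ P(1,2)–P(2,2)= Q(1,3)–P(1,4)≠ Q(1,3)–P(2,2)≠  → 3/4 unlike.
Row 2: P(2,2)–P(3,1)=  → 0/1 unlike.
Row 3: P(3,1)–P(4,1)= P(3,1)–P(4,2)= Q(3,4)–P(4,4)≠  → 1/3 unlike.
Row 4: P(4,1)–P(4,2)= P(4,1)–P(5,2)= P(4,2)–P(5,2)= P(4,2)–P(5,3)= P(4,4)–P(5,3)=  → 0/5 unlike.
Row 5: P(5,2)–P(5,3)= P(5,3)–Q(6,4)≠  → 1/2 unlike.
Row 6: Q(6,4)–Q(7,4)= Q(6,4)–Q(7,3)=  → 0/2 unlike.
Row 7: P(7,1)–Q(7,2)≠ Q(7,2)–Q(7,3)= Q(7,3)–Q(7,4)=  → 1/3 unlike.
Total adjacent occupied pairs: 20; unlike-type pairs: 6.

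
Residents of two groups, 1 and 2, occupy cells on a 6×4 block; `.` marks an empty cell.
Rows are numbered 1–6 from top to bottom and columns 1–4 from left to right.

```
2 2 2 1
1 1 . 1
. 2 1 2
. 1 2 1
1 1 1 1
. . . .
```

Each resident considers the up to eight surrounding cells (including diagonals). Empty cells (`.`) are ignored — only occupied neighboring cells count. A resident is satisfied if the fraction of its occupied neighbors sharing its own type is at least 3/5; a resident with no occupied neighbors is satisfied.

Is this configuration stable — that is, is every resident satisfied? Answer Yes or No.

No

(1,1)2 1/3 ✗
(1,2)2 2/4 ✗
(1,3)2 1/4 ✗
(1,4)1 1/2 ✗
(2,1)1 1/4 ✗
(2,2)1 2/6 ✗
(2,4)1 2/4 ✗
(3,2)2 1/5 ✗
(3,3)1 4/7 ✗
(3,4)2 1/4 ✗
(4,2)1 4/6 ✓
(4,3)2 2/8 ✗
(4,4)1 3/5 ✓
(5,1)1 2/2 ✓
(5,2)1 3/4 ✓
(5,3)1 4/5 ✓
(5,4)1 2/3 ✓
For instance (1,1) has only 1/3 same-type neighbors, below 3/5.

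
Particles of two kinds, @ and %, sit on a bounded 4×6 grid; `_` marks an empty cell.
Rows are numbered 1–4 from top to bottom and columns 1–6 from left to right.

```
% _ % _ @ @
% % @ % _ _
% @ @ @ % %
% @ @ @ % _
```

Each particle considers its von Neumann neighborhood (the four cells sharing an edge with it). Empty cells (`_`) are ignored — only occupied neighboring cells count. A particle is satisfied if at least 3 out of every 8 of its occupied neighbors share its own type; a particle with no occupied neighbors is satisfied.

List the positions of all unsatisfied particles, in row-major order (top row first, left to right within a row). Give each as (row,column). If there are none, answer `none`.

Row 1: (1,1)% 1/1 ok · (1,3)% 0/1 unhappy · (1,5)@ 1/1 ok · (1,6)@ 1/1 ok
Row 2: (2,1)% 3/3 ok · (2,2)% 1/3 unhappy · (2,3)@ 1/4 unhappy · (2,4)% 0/2 unhappy
Row 3: (3,1)% 2/3 ok · (3,2)@ 2/4 ok · (3,3)@ 4/4 ok · (3,4)@ 2/4 ok · (3,5)% 2/3 ok · (3,6)% 1/1 ok
Row 4: (4,1)% 1/2 ok · (4,2)@ 2/3 ok · (4,3)@ 3/3 ok · (4,4)@ 2/3 ok · (4,5)% 1/2 ok

(1,3), (2,2), (2,3), (2,4)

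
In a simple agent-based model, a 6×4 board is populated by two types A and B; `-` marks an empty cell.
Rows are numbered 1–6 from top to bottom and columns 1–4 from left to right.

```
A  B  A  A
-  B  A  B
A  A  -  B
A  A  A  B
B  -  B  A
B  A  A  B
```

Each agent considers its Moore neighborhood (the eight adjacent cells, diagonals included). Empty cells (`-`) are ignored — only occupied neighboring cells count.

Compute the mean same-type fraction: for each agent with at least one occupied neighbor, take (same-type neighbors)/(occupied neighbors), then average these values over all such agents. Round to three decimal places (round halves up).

0.437

(1,1)A 0/2
(1,2)B 1/4
(1,3)A 2/5
(1,4)A 2/3
(2,2)B 1/6
(2,3)A 3/7
(2,4)B 1/4
(3,1)A 3/4
(3,2)A 5/6
(3,4)B 2/4
(4,1)A 3/4
(4,2)A 4/6
(4,3)A 3/6
(4,4)B 2/4
(5,1)B 1/4
(5,3)B 2/7
(5,4)A 2/5
(6,1)B 1/2
(6,2)A 1/4
(6,3)A 2/4
(6,4)B 1/3
Sum over 21 agents: 0/2 + 1/4 + 2/5 + 2/3 + 1/6 + 3/7 + 1/4 + 3/4 + 5/6 + 2/4 + 3/4 + 4/6 + 3/6 + 2/4 + 1/4 + 2/7 + 2/5 + 1/2 + 1/4 + 2/4 + 1/3 = 964/105; mean = 964/105 ÷ 21 = 964/2205 = 0.437188… → 0.437.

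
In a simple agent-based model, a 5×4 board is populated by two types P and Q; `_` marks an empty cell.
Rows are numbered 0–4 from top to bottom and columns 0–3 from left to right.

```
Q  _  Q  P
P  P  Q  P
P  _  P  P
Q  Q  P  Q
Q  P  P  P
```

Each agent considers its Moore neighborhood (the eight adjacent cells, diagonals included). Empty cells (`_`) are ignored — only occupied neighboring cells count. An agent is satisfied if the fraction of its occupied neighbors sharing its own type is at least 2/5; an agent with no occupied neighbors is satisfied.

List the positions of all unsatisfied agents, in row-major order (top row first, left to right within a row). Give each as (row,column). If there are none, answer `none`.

(0,0), (0,2), (0,3), (1,2), (3,1), (3,3)

Row 0: (0,0)Q 0/2 unhappy · (0,2)Q 1/4 unhappy · (0,3)P 1/3 unhappy
Row 1: (1,0)P 2/3 ok · (1,1)P 3/6 ok · (1,2)Q 1/6 unhappy · (1,3)P 3/5 ok
Row 2: (2,0)P 2/4 ok · (2,2)P 4/7 ok · (2,3)P 3/5 ok
Row 3: (3,0)Q 2/4 ok · (3,1)Q 2/7 unhappy · (3,2)P 5/7 ok · (3,3)Q 0/5 unhappy
Row 4: (4,0)Q 2/3 ok · (4,1)P 2/5 ok · (4,2)P 3/5 ok · (4,3)P 2/3 ok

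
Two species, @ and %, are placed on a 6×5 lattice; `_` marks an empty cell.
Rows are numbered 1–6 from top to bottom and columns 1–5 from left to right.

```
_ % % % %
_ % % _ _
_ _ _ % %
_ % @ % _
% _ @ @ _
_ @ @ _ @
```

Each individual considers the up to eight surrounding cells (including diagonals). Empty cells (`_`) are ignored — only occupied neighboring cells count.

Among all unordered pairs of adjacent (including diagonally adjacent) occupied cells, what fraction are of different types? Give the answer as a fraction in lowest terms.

Scan each occupied cell's neighbors to the right and below (and the two forward diagonals) so each pair is counted once.
Row 1: %(1,2)–%(1,3)= %(1,2)–%(2,2)= %(1,2)–%(2,3)= %(1,3)–%(1,4)= %(1,3)–%(2,3)= %(1,3)–%(2,2)= %(1,4)–%(1,5)= %(1,4)–%(2,3)=  → 0/8 unlike.
Row 2: %(2,2)–%(2,3)= %(2,3)–%(3,4)=  → 0/2 unlike.
Row 3: %(3,4)–%(3,5)= %(3,4)–%(4,4)= %(3,4)–@(4,3)≠ %(3,5)–%(4,4)=  → 1/4 unlike.
Row 4: %(4,2)–@(4,3)≠ %(4,2)–@(5,3)≠ %(4,2)–%(5,1)= @(4,3)–%(4,4)≠ @(4,3)–@(5,3)= @(4,3)–@(5,4)= %(4,4)–@(5,4)≠ %(4,4)–@(5,3)≠  → 5/8 unlike.
Row 5: %(5,1)–@(6,2)≠ @(5,3)–@(5,4)= @(5,3)–@(6,3)= @(5,3)–@(6,2)= @(5,4)–@(6,5)= @(5,4)–@(6,3)=  → 1/6 unlike.
Row 6: @(6,2)–@(6,3)=  → 0/1 unlike.
Total adjacent occupied pairs: 29; unlike-type pairs: 7.
7/29 is already in lowest terms.

7/29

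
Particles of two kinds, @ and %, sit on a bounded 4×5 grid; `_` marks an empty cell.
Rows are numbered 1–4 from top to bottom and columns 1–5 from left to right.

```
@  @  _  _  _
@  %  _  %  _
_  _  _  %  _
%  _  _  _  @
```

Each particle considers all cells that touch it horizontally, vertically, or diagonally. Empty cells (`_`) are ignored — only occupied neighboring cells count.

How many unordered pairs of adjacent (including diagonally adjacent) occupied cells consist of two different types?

Scan each occupied cell's neighbors to the right and below (and the two forward diagonals) so each pair is counted once.
Row 1: @(1,1)–@(1,2)= @(1,1)–@(2,1)= @(1,1)–%(2,2)≠ @(1,2)–%(2,2)≠ @(1,2)–@(2,1)=  → 2/5 unlike.
Row 2: @(2,1)–%(2,2)≠ %(2,4)–%(3,4)=  → 1/2 unlike.
Row 3: %(3,4)–@(4,5)≠  → 1/1 unlike.
Total adjacent occupied pairs: 8; unlike-type pairs: 4.

4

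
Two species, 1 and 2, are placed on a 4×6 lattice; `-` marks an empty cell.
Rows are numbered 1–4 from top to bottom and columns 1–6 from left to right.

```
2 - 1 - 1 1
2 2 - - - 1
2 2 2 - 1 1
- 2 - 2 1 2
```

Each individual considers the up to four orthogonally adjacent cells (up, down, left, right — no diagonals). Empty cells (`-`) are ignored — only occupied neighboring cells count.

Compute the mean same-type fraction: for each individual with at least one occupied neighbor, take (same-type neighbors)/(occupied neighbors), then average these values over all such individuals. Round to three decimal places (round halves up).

0.800

Row 1: (1,1)2 1/1 · (1,3)1 — no occupied neighbors · (1,5)1 1/1 · (1,6)1 2/2
Row 2: (2,1)2 3/3 · (2,2)2 2/2 · (2,6)1 2/2
Row 3: (3,1)2 2/2 · (3,2)2 4/4 · (3,3)2 1/1 · (3,5)1 2/2 · (3,6)1 2/3
Row 4: (4,2)2 1/1 · (4,4)2 0/1 · (4,5)1 1/3 · (4,6)2 0/2
Sum over 15 individuals: 1/1 + 1/1 + 2/2 + 3/3 + 2/2 + 2/2 + 2/2 + 4/4 + 1/1 + 2/2 + 2/3 + 1/1 + 0/1 + 1/3 + 0/2 = 12; mean = 12 ÷ 15 = 4/5 = 0.8 → 0.800.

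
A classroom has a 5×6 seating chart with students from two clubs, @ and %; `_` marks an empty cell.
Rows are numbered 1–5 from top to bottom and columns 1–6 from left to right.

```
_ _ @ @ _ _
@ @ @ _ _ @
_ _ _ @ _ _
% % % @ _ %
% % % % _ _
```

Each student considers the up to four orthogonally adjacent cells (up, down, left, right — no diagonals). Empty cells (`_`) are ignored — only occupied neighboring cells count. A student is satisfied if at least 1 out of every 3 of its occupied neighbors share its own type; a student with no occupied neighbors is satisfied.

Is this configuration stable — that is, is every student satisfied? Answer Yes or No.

Row 1: (1,3)@ 2/2 satisfied · (1,4)@ 1/1 satisfied
Row 2: (2,1)@ 1/1 satisfied · (2,2)@ 2/2 satisfied · (2,3)@ 2/2 satisfied · (2,6)@ 0/0 satisfied
Row 3: (3,4)@ 1/1 satisfied
Row 4: (4,1)% 2/2 satisfied · (4,2)% 3/3 satisfied · (4,3)% 2/3 satisfied · (4,4)@ 1/3 satisfied · (4,6)% 0/0 satisfied
Row 5: (5,1)% 2/2 satisfied · (5,2)% 3/3 satisfied · (5,3)% 3/3 satisfied · (5,4)% 1/2 satisfied
All meet the threshold, so the configuration is stable.

Yes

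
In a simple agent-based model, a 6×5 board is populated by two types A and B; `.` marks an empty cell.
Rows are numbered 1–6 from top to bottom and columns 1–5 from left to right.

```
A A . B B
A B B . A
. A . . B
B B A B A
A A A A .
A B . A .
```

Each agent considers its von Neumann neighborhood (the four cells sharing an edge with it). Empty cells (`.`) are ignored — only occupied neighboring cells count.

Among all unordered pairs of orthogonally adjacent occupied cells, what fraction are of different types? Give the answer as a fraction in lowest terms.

15/26

Scan each occupied cell's neighbors to the right and below so each pair is counted once.
Row 1: A(1,1)–A(1,2)= A(1,1)–A(2,1)= A(1,2)–B(2,2)≠ B(1,4)–B(1,5)= B(1,5)–A(2,5)≠  → 2/5 unlike.
Row 2: A(2,1)–B(2,2)≠ B(2,2)–B(2,3)= B(2,2)–A(3,2)≠ A(2,5)–B(3,5)≠  → 3/4 unlike.
Row 3: A(3,2)–B(4,2)≠ B(3,5)–A(4,5)≠  → 2/2 unlike.
Row 4: B(4,1)–B(4,2)= B(4,1)–A(5,1)≠ B(4,2)–A(4,3)≠ B(4,2)–A(5,2)≠ A(4,3)–B(4,4)≠ A(4,3)–A(5,3)= B(4,4)–A(4,5)≠ B(4,4)–A(5,4)≠  → 6/8 unlike.
Row 5: A(5,1)–A(5,2)= A(5,1)–A(6,1)= A(5,2)–A(5,3)= A(5,2)–B(6,2)≠ A(5,3)–A(5,4)= A(5,4)–A(6,4)=  → 1/6 unlike.
Row 6: A(6,1)–B(6,2)≠  → 1/1 unlike.
Total adjacent occupied pairs: 26; unlike-type pairs: 15.
15/26 is already in lowest terms.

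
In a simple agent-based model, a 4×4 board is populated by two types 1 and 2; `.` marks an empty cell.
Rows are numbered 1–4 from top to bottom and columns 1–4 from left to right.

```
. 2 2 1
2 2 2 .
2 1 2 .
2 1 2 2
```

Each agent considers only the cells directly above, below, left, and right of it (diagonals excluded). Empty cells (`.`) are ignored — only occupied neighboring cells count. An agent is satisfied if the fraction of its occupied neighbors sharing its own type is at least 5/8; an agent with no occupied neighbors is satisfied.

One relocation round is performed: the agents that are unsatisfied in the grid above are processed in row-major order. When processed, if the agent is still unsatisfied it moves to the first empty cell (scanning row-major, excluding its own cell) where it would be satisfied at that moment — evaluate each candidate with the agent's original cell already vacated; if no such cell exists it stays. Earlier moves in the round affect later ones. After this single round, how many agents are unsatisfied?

4

Initially unsatisfied (in order): (1,4), (3,2), (4,1), (4,2).
  (1,4): no empty cell satisfies it; stays.
  (3,2): no empty cell satisfies it; stays.
  (4,1) → (1,1).
  (4,2): no empty cell satisfies it; stays.
Resulting grid:
2 2 2 1
2 2 2 .
2 1 2 .
. 1 2 2
Unsatisfied now: (1,4), (3,1), (3,2), (4,2).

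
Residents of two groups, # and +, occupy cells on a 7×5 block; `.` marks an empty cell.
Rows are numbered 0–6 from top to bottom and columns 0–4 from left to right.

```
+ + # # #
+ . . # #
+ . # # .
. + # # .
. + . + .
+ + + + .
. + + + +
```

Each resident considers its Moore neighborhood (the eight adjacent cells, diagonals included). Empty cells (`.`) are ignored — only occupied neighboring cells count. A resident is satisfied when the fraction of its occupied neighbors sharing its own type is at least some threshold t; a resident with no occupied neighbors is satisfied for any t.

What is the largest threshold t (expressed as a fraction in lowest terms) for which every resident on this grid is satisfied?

(0,0)+ 2/2
(0,1)+ 2/3
(0,2)# 2/3
(0,3)# 4/4
(0,4)# 3/3
(1,0)+ 3/3
(1,3)# 6/6
(1,4)# 4/4
(2,0)+ 2/2
(2,2)# 4/5
(2,3)# 5/5
(3,1)+ 2/4
(3,2)# 3/6
(3,3)# 3/4
(4,1)+ 4/5
(4,3)+ 2/4
(5,0)+ 3/3
(5,1)+ 5/5
(5,2)+ 7/7
(5,3)+ 5/5
(6,1)+ 4/4
(6,2)+ 5/5
(6,3)+ 4/4
(6,4)+ 2/2
The smallest same-type fraction is 2/4 at (3,1), which reduces to 1/2. Any threshold above that leaves this resident unsatisfied.

1/2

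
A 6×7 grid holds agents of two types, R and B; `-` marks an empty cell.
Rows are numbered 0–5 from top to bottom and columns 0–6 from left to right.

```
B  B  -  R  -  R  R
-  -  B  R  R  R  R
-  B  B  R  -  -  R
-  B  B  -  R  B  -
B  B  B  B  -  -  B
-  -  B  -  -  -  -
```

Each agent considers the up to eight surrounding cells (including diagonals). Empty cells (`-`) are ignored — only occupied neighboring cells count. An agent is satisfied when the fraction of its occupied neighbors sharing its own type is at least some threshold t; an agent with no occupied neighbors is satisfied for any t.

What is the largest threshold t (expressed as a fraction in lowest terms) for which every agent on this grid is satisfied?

Row 0: (0,0)B 1/1 · (0,1)B 2/2 · (0,3)R 2/3 · (0,5)R 4/4 · (0,6)R 3/3
Row 1: (1,2)B 3/6 · (1,3)R 3/5 · (1,4)R 5/5 · (1,5)R 5/5 · (1,6)R 4/4
Row 2: (2,1)B 4/4 · (2,2)B 4/6 · (2,3)R 3/6 · (2,6)R 2/3
Row 3: (3,1)B 6/6 · (3,2)B 6/7 · (3,4)R 1/3 · (3,5)B 1/3
Row 4: (4,0)B 2/2 · (4,1)B 5/5 · (4,2)B 5/5 · (4,3)B 3/4 · (4,6)B 1/1
Row 5: (5,2)B 3/3
The smallest same-type fraction is 1/3 at (3,4), which reduces to 1/3. Any threshold above that leaves this agent unsatisfied.

1/3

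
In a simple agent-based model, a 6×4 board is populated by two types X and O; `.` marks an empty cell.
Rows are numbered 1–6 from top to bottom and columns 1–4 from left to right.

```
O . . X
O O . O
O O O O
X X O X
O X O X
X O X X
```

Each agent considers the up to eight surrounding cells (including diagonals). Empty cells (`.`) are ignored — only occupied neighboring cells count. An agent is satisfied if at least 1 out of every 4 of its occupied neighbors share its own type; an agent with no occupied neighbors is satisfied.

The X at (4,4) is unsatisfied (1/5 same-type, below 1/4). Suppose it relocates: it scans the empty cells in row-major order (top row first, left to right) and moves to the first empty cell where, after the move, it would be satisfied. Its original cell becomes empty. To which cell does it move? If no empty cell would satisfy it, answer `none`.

(1,3)

Vacating (4,4). Empty cells in order:
  (1,2): 0/3 same-type → still unsatisfied.
  (1,3): 1/3 same-type → satisfied — stop here.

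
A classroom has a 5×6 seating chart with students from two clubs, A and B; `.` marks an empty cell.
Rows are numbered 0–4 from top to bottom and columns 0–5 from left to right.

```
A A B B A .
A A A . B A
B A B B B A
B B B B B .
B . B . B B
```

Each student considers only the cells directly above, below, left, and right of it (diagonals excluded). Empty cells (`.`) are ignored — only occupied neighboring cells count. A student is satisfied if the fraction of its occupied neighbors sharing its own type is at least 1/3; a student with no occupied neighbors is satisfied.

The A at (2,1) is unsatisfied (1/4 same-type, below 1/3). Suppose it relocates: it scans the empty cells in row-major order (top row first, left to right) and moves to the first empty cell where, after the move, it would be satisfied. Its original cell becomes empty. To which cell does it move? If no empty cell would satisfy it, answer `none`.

(0,5)

Vacating (2,1). Empty cells in order:
  (0,5): 2/2 same-type → satisfied — stop here.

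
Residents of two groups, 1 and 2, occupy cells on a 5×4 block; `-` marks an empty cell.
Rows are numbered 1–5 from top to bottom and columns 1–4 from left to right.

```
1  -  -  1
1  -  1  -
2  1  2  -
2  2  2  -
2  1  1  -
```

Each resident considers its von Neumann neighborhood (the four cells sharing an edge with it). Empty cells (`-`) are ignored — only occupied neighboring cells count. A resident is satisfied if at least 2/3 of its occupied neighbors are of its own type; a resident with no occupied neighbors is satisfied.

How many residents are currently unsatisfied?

Row 1: (1,1)1 1/1 satisfied · (1,4)1 0/0 satisfied
Row 2: (2,1)1 1/2 not · (2,3)1 0/1 not
Row 3: (3,1)2 1/3 not · (3,2)1 0/3 not · (3,3)2 1/3 not
Row 4: (4,1)2 3/3 satisfied · (4,2)2 2/4 not · (4,3)2 2/3 satisfied
Row 5: (5,1)2 1/2 not · (5,2)1 1/3 not · (5,3)1 1/2 not
Unsatisfied: (2,1), (2,3), (3,1), (3,2), (3,3), (4,2), (5,1), (5,2), (5,3) — 9 in total.

9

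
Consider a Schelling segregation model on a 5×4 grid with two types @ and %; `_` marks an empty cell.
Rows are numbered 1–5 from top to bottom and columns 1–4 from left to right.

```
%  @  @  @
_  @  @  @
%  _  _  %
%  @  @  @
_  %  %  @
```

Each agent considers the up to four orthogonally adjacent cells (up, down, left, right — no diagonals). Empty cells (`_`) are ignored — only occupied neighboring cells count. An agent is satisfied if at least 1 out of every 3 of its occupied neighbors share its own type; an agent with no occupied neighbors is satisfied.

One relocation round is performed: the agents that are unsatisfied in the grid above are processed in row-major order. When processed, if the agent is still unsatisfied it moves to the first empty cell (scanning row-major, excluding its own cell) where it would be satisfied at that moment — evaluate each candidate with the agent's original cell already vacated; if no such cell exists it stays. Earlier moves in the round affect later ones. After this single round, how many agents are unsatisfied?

Initially unsatisfied (in order): (1,1), (3,4).
  (1,1) → (2,1).
  (3,4) → (1,1).
Resulting grid:
% @ @ @
% @ @ @
% _ _ _
% @ @ @
_ % % @
All satisfied now.

0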